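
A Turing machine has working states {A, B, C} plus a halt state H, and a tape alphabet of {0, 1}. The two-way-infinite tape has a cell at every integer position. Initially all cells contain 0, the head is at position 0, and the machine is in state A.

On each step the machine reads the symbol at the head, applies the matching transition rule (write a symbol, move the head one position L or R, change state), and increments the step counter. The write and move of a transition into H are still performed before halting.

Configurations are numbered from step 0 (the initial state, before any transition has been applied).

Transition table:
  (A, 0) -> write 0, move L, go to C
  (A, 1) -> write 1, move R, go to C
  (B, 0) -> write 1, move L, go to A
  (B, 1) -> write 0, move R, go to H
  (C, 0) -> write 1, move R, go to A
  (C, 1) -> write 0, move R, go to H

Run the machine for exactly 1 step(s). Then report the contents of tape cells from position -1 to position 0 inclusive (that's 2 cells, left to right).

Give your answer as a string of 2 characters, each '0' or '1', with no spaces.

Answer: 00

Derivation:
Step 1: in state A at pos 0, read 0 -> (A,0)->write 0,move L,goto C. Now: state=C, head=-1, tape[-2..1]=0000 (head:  ^)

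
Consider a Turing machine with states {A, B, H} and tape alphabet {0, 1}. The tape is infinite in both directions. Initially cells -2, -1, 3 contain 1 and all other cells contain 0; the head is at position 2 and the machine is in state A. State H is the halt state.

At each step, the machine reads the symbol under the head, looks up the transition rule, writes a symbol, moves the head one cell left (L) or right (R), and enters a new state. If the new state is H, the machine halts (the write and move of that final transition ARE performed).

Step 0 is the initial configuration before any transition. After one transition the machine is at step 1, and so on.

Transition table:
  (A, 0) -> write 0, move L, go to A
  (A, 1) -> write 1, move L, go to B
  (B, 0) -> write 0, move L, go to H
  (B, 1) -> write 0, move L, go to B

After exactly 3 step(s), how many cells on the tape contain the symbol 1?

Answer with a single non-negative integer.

Answer: 3

Derivation:
Step 1: in state A at pos 2, read 0 -> (A,0)->write 0,move L,goto A. Now: state=A, head=1, tape[-3..4]=01100010 (head:     ^)
Step 2: in state A at pos 1, read 0 -> (A,0)->write 0,move L,goto A. Now: state=A, head=0, tape[-3..4]=01100010 (head:    ^)
Step 3: in state A at pos 0, read 0 -> (A,0)->write 0,move L,goto A. Now: state=A, head=-1, tape[-3..4]=01100010 (head:   ^)
Cells containing 1 after step 3: {-2, -1, 3} -> 3 cell(s)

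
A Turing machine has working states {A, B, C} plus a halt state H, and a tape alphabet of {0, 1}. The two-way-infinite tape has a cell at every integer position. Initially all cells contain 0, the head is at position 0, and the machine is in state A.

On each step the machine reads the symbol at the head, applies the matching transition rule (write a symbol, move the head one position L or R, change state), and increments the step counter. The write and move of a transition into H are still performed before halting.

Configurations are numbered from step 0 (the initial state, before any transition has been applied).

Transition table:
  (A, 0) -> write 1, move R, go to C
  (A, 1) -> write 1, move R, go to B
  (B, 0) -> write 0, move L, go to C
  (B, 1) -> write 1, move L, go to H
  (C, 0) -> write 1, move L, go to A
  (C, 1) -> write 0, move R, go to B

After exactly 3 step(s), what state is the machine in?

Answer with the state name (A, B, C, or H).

Answer: B

Derivation:
Step 1: in state A at pos 0, read 0 -> (A,0)->write 1,move R,goto C. Now: state=C, head=1, tape[-1..2]=0100 (head:   ^)
Step 2: in state C at pos 1, read 0 -> (C,0)->write 1,move L,goto A. Now: state=A, head=0, tape[-1..2]=0110 (head:  ^)
Step 3: in state A at pos 0, read 1 -> (A,1)->write 1,move R,goto B. Now: state=B, head=1, tape[-1..2]=0110 (head:   ^)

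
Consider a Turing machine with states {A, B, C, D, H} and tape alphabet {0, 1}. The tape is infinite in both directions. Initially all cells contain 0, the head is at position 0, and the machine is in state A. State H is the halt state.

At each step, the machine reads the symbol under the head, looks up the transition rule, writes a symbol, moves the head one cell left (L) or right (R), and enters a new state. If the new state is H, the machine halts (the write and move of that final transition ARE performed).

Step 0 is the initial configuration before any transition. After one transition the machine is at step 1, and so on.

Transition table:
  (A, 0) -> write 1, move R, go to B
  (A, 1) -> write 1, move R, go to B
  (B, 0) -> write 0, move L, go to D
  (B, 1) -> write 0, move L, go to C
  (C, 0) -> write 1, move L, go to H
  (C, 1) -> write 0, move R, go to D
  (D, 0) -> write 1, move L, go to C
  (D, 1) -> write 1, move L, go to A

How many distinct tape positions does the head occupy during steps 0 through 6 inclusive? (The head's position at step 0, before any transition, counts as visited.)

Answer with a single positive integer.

Step 1: in state A at pos 0, read 0 -> (A,0)->write 1,move R,goto B. Now: state=B, head=1, tape[-1..2]=0100 (head:   ^)
Step 2: in state B at pos 1, read 0 -> (B,0)->write 0,move L,goto D. Now: state=D, head=0, tape[-1..2]=0100 (head:  ^)
Step 3: in state D at pos 0, read 1 -> (D,1)->write 1,move L,goto A. Now: state=A, head=-1, tape[-2..2]=00100 (head:  ^)
Step 4: in state A at pos -1, read 0 -> (A,0)->write 1,move R,goto B. Now: state=B, head=0, tape[-2..2]=01100 (head:   ^)
Step 5: in state B at pos 0, read 1 -> (B,1)->write 0,move L,goto C. Now: state=C, head=-1, tape[-2..2]=01000 (head:  ^)
Step 6: in state C at pos -1, read 1 -> (C,1)->write 0,move R,goto D. Now: state=D, head=0, tape[-2..2]=00000 (head:   ^)
Head positions at steps 0..6: starting at 0, distinct positions visited = {-1, 0, 1} -> 3 position(s)

Answer: 3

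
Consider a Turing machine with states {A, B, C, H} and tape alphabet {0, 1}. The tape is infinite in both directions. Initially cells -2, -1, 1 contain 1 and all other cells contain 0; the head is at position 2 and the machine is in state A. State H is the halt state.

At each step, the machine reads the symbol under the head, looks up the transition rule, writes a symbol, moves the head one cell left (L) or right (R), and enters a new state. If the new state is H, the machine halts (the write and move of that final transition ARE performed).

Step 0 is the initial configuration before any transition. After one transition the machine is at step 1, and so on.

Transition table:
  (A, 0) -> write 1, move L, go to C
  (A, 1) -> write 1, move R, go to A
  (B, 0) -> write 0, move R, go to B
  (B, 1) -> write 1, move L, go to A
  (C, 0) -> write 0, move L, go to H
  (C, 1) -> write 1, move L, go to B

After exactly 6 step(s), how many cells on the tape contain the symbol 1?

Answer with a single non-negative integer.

Step 1: in state A at pos 2, read 0 -> (A,0)->write 1,move L,goto C. Now: state=C, head=1, tape[-3..3]=0110110 (head:     ^)
Step 2: in state C at pos 1, read 1 -> (C,1)->write 1,move L,goto B. Now: state=B, head=0, tape[-3..3]=0110110 (head:    ^)
Step 3: in state B at pos 0, read 0 -> (B,0)->write 0,move R,goto B. Now: state=B, head=1, tape[-3..3]=0110110 (head:     ^)
Step 4: in state B at pos 1, read 1 -> (B,1)->write 1,move L,goto A. Now: state=A, head=0, tape[-3..3]=0110110 (head:    ^)
Step 5: in state A at pos 0, read 0 -> (A,0)->write 1,move L,goto C. Now: state=C, head=-1, tape[-3..3]=0111110 (head:   ^)
Step 6: in state C at pos -1, read 1 -> (C,1)->write 1,move L,goto B. Now: state=B, head=-2, tape[-3..3]=0111110 (head:  ^)
Cells containing 1 after step 6: {-2, -1, 0, 1, 2} -> 5 cell(s)

Answer: 5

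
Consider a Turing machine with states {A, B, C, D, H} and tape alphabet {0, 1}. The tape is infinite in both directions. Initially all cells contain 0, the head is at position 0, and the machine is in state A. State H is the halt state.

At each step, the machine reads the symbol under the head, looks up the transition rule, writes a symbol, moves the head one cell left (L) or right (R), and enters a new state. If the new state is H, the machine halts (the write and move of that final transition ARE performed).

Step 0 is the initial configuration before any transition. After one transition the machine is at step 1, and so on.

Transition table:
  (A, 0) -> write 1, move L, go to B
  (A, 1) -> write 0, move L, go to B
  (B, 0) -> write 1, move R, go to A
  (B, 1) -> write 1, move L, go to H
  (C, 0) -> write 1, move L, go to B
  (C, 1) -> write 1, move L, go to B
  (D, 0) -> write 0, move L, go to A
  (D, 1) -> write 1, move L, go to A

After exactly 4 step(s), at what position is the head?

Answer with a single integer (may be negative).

Step 1: in state A at pos 0, read 0 -> (A,0)->write 1,move L,goto B. Now: state=B, head=-1, tape[-2..1]=0010 (head:  ^)
Step 2: in state B at pos -1, read 0 -> (B,0)->write 1,move R,goto A. Now: state=A, head=0, tape[-2..1]=0110 (head:   ^)
Step 3: in state A at pos 0, read 1 -> (A,1)->write 0,move L,goto B. Now: state=B, head=-1, tape[-2..1]=0100 (head:  ^)
Step 4: in state B at pos -1, read 1 -> (B,1)->write 1,move L,goto H. Now: state=H, head=-2, tape[-3..1]=00100 (head:  ^)

Answer: -2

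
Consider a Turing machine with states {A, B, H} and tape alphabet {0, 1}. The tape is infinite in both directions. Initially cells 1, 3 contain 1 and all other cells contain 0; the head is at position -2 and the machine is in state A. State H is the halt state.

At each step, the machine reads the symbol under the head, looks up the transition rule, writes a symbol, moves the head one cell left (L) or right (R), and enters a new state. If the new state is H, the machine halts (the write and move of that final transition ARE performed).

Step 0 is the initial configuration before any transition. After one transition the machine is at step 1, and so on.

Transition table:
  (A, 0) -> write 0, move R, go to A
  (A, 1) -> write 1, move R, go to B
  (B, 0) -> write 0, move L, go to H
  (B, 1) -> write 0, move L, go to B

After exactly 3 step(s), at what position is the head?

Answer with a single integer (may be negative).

Answer: 1

Derivation:
Step 1: in state A at pos -2, read 0 -> (A,0)->write 0,move R,goto A. Now: state=A, head=-1, tape[-3..4]=00001010 (head:   ^)
Step 2: in state A at pos -1, read 0 -> (A,0)->write 0,move R,goto A. Now: state=A, head=0, tape[-3..4]=00001010 (head:    ^)
Step 3: in state A at pos 0, read 0 -> (A,0)->write 0,move R,goto A. Now: state=A, head=1, tape[-3..4]=00001010 (head:     ^)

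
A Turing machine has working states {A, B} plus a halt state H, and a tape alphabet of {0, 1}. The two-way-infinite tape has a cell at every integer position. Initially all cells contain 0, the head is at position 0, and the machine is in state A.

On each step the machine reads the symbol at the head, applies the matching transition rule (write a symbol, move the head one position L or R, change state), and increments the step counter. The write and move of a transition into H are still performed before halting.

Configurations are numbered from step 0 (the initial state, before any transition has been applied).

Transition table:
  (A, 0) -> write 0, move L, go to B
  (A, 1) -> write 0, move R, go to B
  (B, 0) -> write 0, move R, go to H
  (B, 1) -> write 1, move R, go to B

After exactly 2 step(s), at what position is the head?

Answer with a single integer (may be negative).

Answer: 0

Derivation:
Step 1: in state A at pos 0, read 0 -> (A,0)->write 0,move L,goto B. Now: state=B, head=-1, tape[-2..1]=0000 (head:  ^)
Step 2: in state B at pos -1, read 0 -> (B,0)->write 0,move R,goto H. Now: state=H, head=0, tape[-2..1]=0000 (head:   ^)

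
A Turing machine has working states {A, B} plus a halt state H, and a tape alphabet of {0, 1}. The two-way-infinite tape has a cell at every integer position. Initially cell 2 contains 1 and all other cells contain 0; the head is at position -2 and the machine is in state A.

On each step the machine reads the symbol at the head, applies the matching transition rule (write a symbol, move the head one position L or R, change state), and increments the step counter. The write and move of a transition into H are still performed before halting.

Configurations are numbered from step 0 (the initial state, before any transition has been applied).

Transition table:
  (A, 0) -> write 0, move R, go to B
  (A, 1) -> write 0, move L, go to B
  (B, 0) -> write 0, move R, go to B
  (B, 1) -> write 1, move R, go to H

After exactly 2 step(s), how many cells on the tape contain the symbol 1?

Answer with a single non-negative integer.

Answer: 1

Derivation:
Step 1: in state A at pos -2, read 0 -> (A,0)->write 0,move R,goto B. Now: state=B, head=-1, tape[-3..3]=0000010 (head:   ^)
Step 2: in state B at pos -1, read 0 -> (B,0)->write 0,move R,goto B. Now: state=B, head=0, tape[-3..3]=0000010 (head:    ^)
Cells containing 1 after step 2: {2} -> 1 cell(s)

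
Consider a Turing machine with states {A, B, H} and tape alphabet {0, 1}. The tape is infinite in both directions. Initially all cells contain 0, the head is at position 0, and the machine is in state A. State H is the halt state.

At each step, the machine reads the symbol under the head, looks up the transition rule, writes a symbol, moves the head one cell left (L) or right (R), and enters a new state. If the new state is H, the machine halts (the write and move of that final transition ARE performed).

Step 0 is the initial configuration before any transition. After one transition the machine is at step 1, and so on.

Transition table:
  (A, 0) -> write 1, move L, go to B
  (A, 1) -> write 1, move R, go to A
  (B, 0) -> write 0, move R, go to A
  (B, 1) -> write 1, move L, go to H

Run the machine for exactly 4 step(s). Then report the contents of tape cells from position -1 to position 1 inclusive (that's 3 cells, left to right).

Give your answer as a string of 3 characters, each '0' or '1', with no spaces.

Answer: 011

Derivation:
Step 1: in state A at pos 0, read 0 -> (A,0)->write 1,move L,goto B. Now: state=B, head=-1, tape[-2..1]=0010 (head:  ^)
Step 2: in state B at pos -1, read 0 -> (B,0)->write 0,move R,goto A. Now: state=A, head=0, tape[-2..1]=0010 (head:   ^)
Step 3: in state A at pos 0, read 1 -> (A,1)->write 1,move R,goto A. Now: state=A, head=1, tape[-2..2]=00100 (head:    ^)
Step 4: in state A at pos 1, read 0 -> (A,0)->write 1,move L,goto B. Now: state=B, head=0, tape[-2..2]=00110 (head:   ^)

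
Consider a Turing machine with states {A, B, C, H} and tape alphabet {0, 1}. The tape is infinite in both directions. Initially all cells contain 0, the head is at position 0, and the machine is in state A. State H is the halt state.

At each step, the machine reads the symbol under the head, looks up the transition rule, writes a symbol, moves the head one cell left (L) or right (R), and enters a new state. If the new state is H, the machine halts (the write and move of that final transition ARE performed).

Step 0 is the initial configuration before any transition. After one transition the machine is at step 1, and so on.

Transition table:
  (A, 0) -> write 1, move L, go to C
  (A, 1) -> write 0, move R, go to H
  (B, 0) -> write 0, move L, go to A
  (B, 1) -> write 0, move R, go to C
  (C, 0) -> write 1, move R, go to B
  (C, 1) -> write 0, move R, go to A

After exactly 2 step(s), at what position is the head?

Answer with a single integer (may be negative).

Answer: 0

Derivation:
Step 1: in state A at pos 0, read 0 -> (A,0)->write 1,move L,goto C. Now: state=C, head=-1, tape[-2..1]=0010 (head:  ^)
Step 2: in state C at pos -1, read 0 -> (C,0)->write 1,move R,goto B. Now: state=B, head=0, tape[-2..1]=0110 (head:   ^)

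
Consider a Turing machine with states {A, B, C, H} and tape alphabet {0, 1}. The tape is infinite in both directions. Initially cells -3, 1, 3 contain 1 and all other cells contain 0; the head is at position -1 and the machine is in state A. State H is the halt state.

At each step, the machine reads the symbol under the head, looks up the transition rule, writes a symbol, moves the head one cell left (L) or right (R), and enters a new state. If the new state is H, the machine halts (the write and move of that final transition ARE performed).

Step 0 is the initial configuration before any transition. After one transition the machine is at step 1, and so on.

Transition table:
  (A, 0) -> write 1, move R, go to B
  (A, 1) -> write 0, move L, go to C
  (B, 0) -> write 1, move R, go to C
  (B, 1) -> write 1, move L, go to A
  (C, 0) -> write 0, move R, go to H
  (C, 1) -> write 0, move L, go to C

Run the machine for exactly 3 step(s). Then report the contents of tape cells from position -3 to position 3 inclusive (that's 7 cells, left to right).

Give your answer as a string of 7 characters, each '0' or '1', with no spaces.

Answer: 1011001

Derivation:
Step 1: in state A at pos -1, read 0 -> (A,0)->write 1,move R,goto B. Now: state=B, head=0, tape[-4..4]=010101010 (head:     ^)
Step 2: in state B at pos 0, read 0 -> (B,0)->write 1,move R,goto C. Now: state=C, head=1, tape[-4..4]=010111010 (head:      ^)
Step 3: in state C at pos 1, read 1 -> (C,1)->write 0,move L,goto C. Now: state=C, head=0, tape[-4..4]=010110010 (head:     ^)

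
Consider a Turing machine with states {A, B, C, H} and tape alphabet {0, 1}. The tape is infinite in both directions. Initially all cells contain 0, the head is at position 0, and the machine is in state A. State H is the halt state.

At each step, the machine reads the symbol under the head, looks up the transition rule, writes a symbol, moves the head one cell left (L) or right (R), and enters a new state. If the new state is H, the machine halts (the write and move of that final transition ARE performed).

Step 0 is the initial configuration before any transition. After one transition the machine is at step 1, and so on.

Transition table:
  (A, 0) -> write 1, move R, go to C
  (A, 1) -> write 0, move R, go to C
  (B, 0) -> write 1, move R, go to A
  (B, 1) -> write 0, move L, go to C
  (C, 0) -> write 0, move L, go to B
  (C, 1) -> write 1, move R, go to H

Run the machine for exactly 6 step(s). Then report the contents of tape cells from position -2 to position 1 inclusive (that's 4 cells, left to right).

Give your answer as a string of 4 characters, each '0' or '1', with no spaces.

Answer: 1100

Derivation:
Step 1: in state A at pos 0, read 0 -> (A,0)->write 1,move R,goto C. Now: state=C, head=1, tape[-1..2]=0100 (head:   ^)
Step 2: in state C at pos 1, read 0 -> (C,0)->write 0,move L,goto B. Now: state=B, head=0, tape[-1..2]=0100 (head:  ^)
Step 3: in state B at pos 0, read 1 -> (B,1)->write 0,move L,goto C. Now: state=C, head=-1, tape[-2..2]=00000 (head:  ^)
Step 4: in state C at pos -1, read 0 -> (C,0)->write 0,move L,goto B. Now: state=B, head=-2, tape[-3..2]=000000 (head:  ^)
Step 5: in state B at pos -2, read 0 -> (B,0)->write 1,move R,goto A. Now: state=A, head=-1, tape[-3..2]=010000 (head:   ^)
Step 6: in state A at pos -1, read 0 -> (A,0)->write 1,move R,goto C. Now: state=C, head=0, tape[-3..2]=011000 (head:    ^)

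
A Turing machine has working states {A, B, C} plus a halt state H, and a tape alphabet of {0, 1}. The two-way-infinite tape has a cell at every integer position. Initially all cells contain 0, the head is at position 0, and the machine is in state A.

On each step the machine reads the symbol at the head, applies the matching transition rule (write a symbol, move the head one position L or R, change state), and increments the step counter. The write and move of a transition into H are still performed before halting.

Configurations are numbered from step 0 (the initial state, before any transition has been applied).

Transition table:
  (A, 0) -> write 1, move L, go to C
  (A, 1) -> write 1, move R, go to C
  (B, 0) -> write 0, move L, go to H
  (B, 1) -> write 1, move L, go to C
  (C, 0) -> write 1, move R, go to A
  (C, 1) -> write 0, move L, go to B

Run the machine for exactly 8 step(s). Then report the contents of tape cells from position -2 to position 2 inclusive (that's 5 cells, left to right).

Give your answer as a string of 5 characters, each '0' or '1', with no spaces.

Answer: 00101

Derivation:
Step 1: in state A at pos 0, read 0 -> (A,0)->write 1,move L,goto C. Now: state=C, head=-1, tape[-2..1]=0010 (head:  ^)
Step 2: in state C at pos -1, read 0 -> (C,0)->write 1,move R,goto A. Now: state=A, head=0, tape[-2..1]=0110 (head:   ^)
Step 3: in state A at pos 0, read 1 -> (A,1)->write 1,move R,goto C. Now: state=C, head=1, tape[-2..2]=01100 (head:    ^)
Step 4: in state C at pos 1, read 0 -> (C,0)->write 1,move R,goto A. Now: state=A, head=2, tape[-2..3]=011100 (head:     ^)
Step 5: in state A at pos 2, read 0 -> (A,0)->write 1,move L,goto C. Now: state=C, head=1, tape[-2..3]=011110 (head:    ^)
Step 6: in state C at pos 1, read 1 -> (C,1)->write 0,move L,goto B. Now: state=B, head=0, tape[-2..3]=011010 (head:   ^)
Step 7: in state B at pos 0, read 1 -> (B,1)->write 1,move L,goto C. Now: state=C, head=-1, tape[-2..3]=011010 (head:  ^)
Step 8: in state C at pos -1, read 1 -> (C,1)->write 0,move L,goto B. Now: state=B, head=-2, tape[-3..3]=0001010 (head:  ^)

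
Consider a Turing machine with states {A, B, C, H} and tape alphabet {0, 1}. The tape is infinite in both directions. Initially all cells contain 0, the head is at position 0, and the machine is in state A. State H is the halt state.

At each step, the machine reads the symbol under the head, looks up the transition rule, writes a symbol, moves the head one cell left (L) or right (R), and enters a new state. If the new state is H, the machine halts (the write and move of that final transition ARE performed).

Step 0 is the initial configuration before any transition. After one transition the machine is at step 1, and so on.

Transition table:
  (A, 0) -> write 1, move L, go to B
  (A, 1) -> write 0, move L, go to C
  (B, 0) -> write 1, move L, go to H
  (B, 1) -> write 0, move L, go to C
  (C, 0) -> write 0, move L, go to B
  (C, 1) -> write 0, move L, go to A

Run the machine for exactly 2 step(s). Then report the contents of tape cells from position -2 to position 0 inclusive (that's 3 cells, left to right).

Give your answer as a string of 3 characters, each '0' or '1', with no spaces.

Answer: 011

Derivation:
Step 1: in state A at pos 0, read 0 -> (A,0)->write 1,move L,goto B. Now: state=B, head=-1, tape[-2..1]=0010 (head:  ^)
Step 2: in state B at pos -1, read 0 -> (B,0)->write 1,move L,goto H. Now: state=H, head=-2, tape[-3..1]=00110 (head:  ^)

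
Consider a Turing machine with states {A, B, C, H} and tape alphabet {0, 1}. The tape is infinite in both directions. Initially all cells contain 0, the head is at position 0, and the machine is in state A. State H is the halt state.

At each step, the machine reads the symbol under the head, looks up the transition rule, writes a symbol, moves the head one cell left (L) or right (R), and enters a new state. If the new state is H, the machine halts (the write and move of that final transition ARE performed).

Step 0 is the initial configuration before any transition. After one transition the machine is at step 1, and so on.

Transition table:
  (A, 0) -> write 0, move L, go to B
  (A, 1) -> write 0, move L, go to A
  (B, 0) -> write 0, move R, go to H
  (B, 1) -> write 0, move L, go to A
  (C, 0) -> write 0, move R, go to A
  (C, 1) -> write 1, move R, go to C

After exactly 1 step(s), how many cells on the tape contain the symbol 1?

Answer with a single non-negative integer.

Answer: 0

Derivation:
Step 1: in state A at pos 0, read 0 -> (A,0)->write 0,move L,goto B. Now: state=B, head=-1, tape[-2..1]=0000 (head:  ^)
No cell contains 1 after step 1 -> 0 cell(s)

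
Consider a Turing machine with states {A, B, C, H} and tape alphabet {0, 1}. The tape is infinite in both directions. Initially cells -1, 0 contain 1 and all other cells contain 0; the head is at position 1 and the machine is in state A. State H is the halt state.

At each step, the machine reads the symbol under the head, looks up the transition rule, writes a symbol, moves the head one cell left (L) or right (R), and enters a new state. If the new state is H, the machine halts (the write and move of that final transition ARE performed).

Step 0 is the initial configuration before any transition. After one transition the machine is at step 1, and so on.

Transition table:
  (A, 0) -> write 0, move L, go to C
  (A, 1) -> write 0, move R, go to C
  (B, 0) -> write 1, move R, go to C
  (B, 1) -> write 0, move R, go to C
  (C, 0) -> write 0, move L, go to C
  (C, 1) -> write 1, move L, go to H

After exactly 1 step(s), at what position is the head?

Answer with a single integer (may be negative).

Step 1: in state A at pos 1, read 0 -> (A,0)->write 0,move L,goto C. Now: state=C, head=0, tape[-2..2]=01100 (head:   ^)

Answer: 0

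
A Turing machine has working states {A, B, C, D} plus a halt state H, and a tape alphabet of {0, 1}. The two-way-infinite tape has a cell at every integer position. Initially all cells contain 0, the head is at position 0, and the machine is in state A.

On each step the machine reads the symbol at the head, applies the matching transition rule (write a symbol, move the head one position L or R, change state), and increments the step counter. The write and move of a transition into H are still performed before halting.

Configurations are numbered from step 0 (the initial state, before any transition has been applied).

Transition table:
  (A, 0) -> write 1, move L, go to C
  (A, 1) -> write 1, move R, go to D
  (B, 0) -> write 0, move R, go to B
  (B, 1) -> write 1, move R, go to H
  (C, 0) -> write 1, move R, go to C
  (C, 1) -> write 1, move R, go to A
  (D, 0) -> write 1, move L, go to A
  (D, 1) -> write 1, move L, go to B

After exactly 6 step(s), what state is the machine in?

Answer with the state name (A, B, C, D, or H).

Step 1: in state A at pos 0, read 0 -> (A,0)->write 1,move L,goto C. Now: state=C, head=-1, tape[-2..1]=0010 (head:  ^)
Step 2: in state C at pos -1, read 0 -> (C,0)->write 1,move R,goto C. Now: state=C, head=0, tape[-2..1]=0110 (head:   ^)
Step 3: in state C at pos 0, read 1 -> (C,1)->write 1,move R,goto A. Now: state=A, head=1, tape[-2..2]=01100 (head:    ^)
Step 4: in state A at pos 1, read 0 -> (A,0)->write 1,move L,goto C. Now: state=C, head=0, tape[-2..2]=01110 (head:   ^)
Step 5: in state C at pos 0, read 1 -> (C,1)->write 1,move R,goto A. Now: state=A, head=1, tape[-2..2]=01110 (head:    ^)
Step 6: in state A at pos 1, read 1 -> (A,1)->write 1,move R,goto D. Now: state=D, head=2, tape[-2..3]=011100 (head:     ^)

Answer: D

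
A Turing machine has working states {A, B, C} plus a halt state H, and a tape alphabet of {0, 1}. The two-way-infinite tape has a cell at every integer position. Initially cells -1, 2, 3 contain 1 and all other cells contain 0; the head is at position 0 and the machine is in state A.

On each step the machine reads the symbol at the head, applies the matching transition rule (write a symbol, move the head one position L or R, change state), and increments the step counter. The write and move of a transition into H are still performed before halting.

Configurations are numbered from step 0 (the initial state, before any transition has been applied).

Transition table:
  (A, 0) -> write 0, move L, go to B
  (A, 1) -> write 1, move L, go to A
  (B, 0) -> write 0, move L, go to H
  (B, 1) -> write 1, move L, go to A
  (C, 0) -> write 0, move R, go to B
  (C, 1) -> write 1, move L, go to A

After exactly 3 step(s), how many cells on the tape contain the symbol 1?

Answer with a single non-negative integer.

Step 1: in state A at pos 0, read 0 -> (A,0)->write 0,move L,goto B. Now: state=B, head=-1, tape[-2..4]=0100110 (head:  ^)
Step 2: in state B at pos -1, read 1 -> (B,1)->write 1,move L,goto A. Now: state=A, head=-2, tape[-3..4]=00100110 (head:  ^)
Step 3: in state A at pos -2, read 0 -> (A,0)->write 0,move L,goto B. Now: state=B, head=-3, tape[-4..4]=000100110 (head:  ^)
Cells containing 1 after step 3: {-1, 2, 3} -> 3 cell(s)

Answer: 3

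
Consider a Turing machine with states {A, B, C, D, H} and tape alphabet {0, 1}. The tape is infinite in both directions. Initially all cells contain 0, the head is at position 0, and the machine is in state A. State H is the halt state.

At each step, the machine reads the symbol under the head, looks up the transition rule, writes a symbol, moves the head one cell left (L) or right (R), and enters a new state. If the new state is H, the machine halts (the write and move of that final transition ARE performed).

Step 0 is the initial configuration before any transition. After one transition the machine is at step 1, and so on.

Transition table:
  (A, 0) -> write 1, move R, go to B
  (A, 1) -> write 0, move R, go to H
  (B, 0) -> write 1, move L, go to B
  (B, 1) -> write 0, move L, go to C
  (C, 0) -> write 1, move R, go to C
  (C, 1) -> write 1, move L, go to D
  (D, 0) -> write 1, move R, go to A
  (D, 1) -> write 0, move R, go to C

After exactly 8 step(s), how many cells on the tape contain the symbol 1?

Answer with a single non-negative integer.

Step 1: in state A at pos 0, read 0 -> (A,0)->write 1,move R,goto B. Now: state=B, head=1, tape[-1..2]=0100 (head:   ^)
Step 2: in state B at pos 1, read 0 -> (B,0)->write 1,move L,goto B. Now: state=B, head=0, tape[-1..2]=0110 (head:  ^)
Step 3: in state B at pos 0, read 1 -> (B,1)->write 0,move L,goto C. Now: state=C, head=-1, tape[-2..2]=00010 (head:  ^)
Step 4: in state C at pos -1, read 0 -> (C,0)->write 1,move R,goto C. Now: state=C, head=0, tape[-2..2]=01010 (head:   ^)
Step 5: in state C at pos 0, read 0 -> (C,0)->write 1,move R,goto C. Now: state=C, head=1, tape[-2..2]=01110 (head:    ^)
Step 6: in state C at pos 1, read 1 -> (C,1)->write 1,move L,goto D. Now: state=D, head=0, tape[-2..2]=01110 (head:   ^)
Step 7: in state D at pos 0, read 1 -> (D,1)->write 0,move R,goto C. Now: state=C, head=1, tape[-2..2]=01010 (head:    ^)
Step 8: in state C at pos 1, read 1 -> (C,1)->write 1,move L,goto D. Now: state=D, head=0, tape[-2..2]=01010 (head:   ^)
Cells containing 1 after step 8: {-1, 1} -> 2 cell(s)

Answer: 2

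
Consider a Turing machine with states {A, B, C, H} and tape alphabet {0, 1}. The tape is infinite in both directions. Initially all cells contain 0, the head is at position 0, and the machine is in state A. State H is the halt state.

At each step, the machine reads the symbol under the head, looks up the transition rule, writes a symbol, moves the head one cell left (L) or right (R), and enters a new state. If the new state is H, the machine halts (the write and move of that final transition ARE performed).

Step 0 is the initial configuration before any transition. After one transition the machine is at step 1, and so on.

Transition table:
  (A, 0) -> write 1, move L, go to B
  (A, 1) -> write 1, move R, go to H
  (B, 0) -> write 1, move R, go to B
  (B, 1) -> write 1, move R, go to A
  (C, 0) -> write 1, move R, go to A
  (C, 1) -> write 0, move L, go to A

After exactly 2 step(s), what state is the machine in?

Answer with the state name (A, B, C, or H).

Step 1: in state A at pos 0, read 0 -> (A,0)->write 1,move L,goto B. Now: state=B, head=-1, tape[-2..1]=0010 (head:  ^)
Step 2: in state B at pos -1, read 0 -> (B,0)->write 1,move R,goto B. Now: state=B, head=0, tape[-2..1]=0110 (head:   ^)

Answer: B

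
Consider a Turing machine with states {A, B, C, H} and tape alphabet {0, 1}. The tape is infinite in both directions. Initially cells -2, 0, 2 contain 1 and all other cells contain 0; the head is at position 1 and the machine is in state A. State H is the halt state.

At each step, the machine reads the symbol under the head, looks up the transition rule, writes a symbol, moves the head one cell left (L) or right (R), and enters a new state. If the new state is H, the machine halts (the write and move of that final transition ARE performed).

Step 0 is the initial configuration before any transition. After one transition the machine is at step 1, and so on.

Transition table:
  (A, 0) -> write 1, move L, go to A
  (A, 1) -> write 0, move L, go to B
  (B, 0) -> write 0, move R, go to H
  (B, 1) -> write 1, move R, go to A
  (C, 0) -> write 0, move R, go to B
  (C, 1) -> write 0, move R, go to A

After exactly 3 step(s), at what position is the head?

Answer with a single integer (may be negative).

Answer: 0

Derivation:
Step 1: in state A at pos 1, read 0 -> (A,0)->write 1,move L,goto A. Now: state=A, head=0, tape[-3..3]=0101110 (head:    ^)
Step 2: in state A at pos 0, read 1 -> (A,1)->write 0,move L,goto B. Now: state=B, head=-1, tape[-3..3]=0100110 (head:   ^)
Step 3: in state B at pos -1, read 0 -> (B,0)->write 0,move R,goto H. Now: state=H, head=0, tape[-3..3]=0100110 (head:    ^)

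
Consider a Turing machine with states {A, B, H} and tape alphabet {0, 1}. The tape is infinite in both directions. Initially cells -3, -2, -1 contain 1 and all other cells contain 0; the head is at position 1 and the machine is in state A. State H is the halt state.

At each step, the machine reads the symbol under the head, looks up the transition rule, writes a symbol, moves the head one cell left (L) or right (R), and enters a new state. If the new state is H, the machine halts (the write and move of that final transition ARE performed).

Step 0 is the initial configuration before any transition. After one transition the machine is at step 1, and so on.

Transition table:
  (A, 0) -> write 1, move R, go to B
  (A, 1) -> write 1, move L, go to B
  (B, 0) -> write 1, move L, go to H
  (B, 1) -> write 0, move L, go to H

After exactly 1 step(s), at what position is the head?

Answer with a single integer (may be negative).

Answer: 2

Derivation:
Step 1: in state A at pos 1, read 0 -> (A,0)->write 1,move R,goto B. Now: state=B, head=2, tape[-4..3]=01110100 (head:       ^)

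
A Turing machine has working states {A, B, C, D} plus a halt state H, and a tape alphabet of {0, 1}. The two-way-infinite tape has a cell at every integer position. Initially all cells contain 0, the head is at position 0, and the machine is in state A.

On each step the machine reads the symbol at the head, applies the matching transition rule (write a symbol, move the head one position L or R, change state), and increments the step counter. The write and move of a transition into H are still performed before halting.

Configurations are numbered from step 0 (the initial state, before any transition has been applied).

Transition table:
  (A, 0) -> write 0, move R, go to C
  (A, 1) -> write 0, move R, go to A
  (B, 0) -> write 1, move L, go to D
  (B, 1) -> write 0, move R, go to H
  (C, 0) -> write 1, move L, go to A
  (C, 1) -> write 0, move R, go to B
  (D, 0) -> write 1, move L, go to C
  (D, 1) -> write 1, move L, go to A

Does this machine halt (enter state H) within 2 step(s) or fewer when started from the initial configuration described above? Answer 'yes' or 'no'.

Answer: no

Derivation:
Step 1: in state A at pos 0, read 0 -> (A,0)->write 0,move R,goto C. Now: state=C, head=1, tape[-1..2]=0000 (head:   ^)
Step 2: in state C at pos 1, read 0 -> (C,0)->write 1,move L,goto A. Now: state=A, head=0, tape[-1..2]=0010 (head:  ^)
After 2 step(s): state = A (not H) -> not halted within 2 -> no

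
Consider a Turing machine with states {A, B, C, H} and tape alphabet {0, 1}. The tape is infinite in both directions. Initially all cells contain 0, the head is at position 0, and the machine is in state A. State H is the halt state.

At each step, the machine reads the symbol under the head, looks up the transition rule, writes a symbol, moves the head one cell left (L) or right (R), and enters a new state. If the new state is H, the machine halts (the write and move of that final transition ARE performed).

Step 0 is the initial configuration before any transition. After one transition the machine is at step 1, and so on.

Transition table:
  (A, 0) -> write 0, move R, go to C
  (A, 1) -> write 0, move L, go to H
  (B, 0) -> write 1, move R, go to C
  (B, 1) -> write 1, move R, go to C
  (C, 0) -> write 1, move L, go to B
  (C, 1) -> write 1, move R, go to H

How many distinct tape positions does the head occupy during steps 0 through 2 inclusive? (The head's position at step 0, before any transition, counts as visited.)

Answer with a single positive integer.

Step 1: in state A at pos 0, read 0 -> (A,0)->write 0,move R,goto C. Now: state=C, head=1, tape[-1..2]=0000 (head:   ^)
Step 2: in state C at pos 1, read 0 -> (C,0)->write 1,move L,goto B. Now: state=B, head=0, tape[-1..2]=0010 (head:  ^)
Head positions at steps 0..2: starting at 0, distinct positions visited = {0, 1} -> 2 position(s)

Answer: 2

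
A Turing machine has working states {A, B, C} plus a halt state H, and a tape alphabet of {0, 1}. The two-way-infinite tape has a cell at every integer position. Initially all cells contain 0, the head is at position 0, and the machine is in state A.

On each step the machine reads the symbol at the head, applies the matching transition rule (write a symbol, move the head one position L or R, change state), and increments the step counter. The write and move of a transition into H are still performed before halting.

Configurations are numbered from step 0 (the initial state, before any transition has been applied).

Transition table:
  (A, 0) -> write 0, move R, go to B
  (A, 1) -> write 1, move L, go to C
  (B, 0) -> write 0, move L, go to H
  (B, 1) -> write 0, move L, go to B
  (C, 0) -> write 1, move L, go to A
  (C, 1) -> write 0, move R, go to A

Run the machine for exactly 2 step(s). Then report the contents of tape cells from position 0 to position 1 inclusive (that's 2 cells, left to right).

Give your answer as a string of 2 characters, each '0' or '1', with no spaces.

Step 1: in state A at pos 0, read 0 -> (A,0)->write 0,move R,goto B. Now: state=B, head=1, tape[-1..2]=0000 (head:   ^)
Step 2: in state B at pos 1, read 0 -> (B,0)->write 0,move L,goto H. Now: state=H, head=0, tape[-1..2]=0000 (head:  ^)

Answer: 00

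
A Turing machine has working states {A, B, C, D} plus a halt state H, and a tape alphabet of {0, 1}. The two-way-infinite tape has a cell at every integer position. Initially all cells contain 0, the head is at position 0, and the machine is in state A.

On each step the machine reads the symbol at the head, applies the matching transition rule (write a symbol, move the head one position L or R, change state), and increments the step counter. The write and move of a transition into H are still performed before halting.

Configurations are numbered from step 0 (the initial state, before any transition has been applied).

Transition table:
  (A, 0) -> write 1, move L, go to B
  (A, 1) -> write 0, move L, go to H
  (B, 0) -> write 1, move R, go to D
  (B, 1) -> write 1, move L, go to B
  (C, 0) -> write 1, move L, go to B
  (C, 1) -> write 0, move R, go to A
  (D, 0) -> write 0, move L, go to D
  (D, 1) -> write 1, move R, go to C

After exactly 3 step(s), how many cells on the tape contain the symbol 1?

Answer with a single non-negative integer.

Step 1: in state A at pos 0, read 0 -> (A,0)->write 1,move L,goto B. Now: state=B, head=-1, tape[-2..1]=0010 (head:  ^)
Step 2: in state B at pos -1, read 0 -> (B,0)->write 1,move R,goto D. Now: state=D, head=0, tape[-2..1]=0110 (head:   ^)
Step 3: in state D at pos 0, read 1 -> (D,1)->write 1,move R,goto C. Now: state=C, head=1, tape[-2..2]=01100 (head:    ^)
Cells containing 1 after step 3: {-1, 0} -> 2 cell(s)

Answer: 2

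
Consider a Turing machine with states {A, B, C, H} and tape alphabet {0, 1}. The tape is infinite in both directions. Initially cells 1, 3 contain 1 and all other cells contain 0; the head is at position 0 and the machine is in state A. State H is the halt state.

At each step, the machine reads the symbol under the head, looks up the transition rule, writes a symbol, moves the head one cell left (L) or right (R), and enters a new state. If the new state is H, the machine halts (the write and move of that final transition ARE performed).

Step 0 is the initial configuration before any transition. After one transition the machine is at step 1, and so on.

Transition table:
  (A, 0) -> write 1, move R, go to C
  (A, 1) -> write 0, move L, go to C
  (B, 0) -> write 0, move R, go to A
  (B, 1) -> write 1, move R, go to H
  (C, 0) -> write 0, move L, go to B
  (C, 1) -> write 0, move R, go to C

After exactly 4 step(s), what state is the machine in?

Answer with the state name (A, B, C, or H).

Answer: A

Derivation:
Step 1: in state A at pos 0, read 0 -> (A,0)->write 1,move R,goto C. Now: state=C, head=1, tape[-1..4]=011010 (head:   ^)
Step 2: in state C at pos 1, read 1 -> (C,1)->write 0,move R,goto C. Now: state=C, head=2, tape[-1..4]=010010 (head:    ^)
Step 3: in state C at pos 2, read 0 -> (C,0)->write 0,move L,goto B. Now: state=B, head=1, tape[-1..4]=010010 (head:   ^)
Step 4: in state B at pos 1, read 0 -> (B,0)->write 0,move R,goto A. Now: state=A, head=2, tape[-1..4]=010010 (head:    ^)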